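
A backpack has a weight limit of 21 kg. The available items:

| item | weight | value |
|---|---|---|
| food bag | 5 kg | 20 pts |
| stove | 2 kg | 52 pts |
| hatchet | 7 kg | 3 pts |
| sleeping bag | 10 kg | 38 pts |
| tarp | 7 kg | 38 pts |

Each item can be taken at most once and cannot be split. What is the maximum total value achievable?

128 pts

Check high-value combinations within 21 kg:
- stove+sleeping bag+tarp: weight 2+10+7=19, value 52+38+38=128
- food bag+stove+hatchet+tarp: weight 5+2+7+7=21, value 20+52+3+38=113
- food bag+stove+tarp: weight 5+2+7=14, value 20+52+38=110
- food bag+stove+sleeping bag: weight 5+2+10=17, value 20+52+38=110
- stove+hatchet+tarp: weight 2+7+7=16, value 52+3+38=93
Best: 128 pts.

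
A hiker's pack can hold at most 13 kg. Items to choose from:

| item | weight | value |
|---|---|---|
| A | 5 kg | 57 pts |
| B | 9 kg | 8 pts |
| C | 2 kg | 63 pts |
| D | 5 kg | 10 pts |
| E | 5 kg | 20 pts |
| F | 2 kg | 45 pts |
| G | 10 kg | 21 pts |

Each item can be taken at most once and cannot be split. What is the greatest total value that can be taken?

Check high-value combinations within 13 kg:
- A+C+F: weight 5+2+2=9, value 57+63+45=165
- A+C+E: weight 5+2+5=12, value 57+63+20=140
- A+C+D: weight 5+2+5=12, value 57+63+10=130
- C+E+F: weight 2+5+2=9, value 63+20+45=128
Best: 165 pts.

165 pts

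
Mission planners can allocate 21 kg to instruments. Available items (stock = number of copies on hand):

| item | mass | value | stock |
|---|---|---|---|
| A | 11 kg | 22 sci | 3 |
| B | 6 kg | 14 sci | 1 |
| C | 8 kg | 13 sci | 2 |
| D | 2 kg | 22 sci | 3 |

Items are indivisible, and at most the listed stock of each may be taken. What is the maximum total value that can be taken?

Best selections within mass 21 and stock limits:
- 1×B + 1×C + 3×D: mass 20, value 93
- 1×A + 3×D: mass 17, value 88
- 1×B + 3×D: mass 12, value 80
Best: 93 sci.

93 sci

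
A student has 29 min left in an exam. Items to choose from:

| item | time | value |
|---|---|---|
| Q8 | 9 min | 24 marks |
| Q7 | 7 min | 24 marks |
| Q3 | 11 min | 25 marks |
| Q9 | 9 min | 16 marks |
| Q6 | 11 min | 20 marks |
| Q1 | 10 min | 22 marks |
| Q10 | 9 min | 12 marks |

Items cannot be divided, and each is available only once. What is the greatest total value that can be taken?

73 marks

Check high-value combinations within 29 min:
- Q8+Q7+Q3: time 9+7+11=27, value 24+24+25=73
- Q7+Q3+Q1: time 7+11+10=28, value 24+25+22=71
- Q8+Q7+Q1: time 9+7+10=26, value 24+24+22=70
- Q7+Q3+Q6: time 7+11+11=29, value 24+25+20=69
- Q8+Q7+Q6: time 9+7+11=27, value 24+24+20=68
Best: 73 marks.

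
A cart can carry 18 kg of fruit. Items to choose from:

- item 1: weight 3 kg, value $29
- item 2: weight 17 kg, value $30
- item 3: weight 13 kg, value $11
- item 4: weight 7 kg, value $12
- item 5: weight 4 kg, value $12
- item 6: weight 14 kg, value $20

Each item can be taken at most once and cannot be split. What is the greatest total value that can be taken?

Check high-value combinations within 18 kg:
- item 1+item 4+item 5: weight 3+7+4=14, value 29+12+12=53
- item 1+item 6: weight 3+14=17, value 29+20=49
- item 1+item 5: weight 3+4=7, value 29+12=41
Best: $53.

$53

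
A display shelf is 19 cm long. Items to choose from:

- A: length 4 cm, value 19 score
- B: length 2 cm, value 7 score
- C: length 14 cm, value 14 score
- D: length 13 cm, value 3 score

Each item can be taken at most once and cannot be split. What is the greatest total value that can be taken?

33 score

Check high-value combinations within 19 cm:
- A+C: length 4+14=18, value 19+14=33
- A+B+D: length 4+2+13=19, value 19+7+3=29
- A+B: length 4+2=6, value 19+7=26
- A+D: length 4+13=17, value 19+3=22
Best: 33 score.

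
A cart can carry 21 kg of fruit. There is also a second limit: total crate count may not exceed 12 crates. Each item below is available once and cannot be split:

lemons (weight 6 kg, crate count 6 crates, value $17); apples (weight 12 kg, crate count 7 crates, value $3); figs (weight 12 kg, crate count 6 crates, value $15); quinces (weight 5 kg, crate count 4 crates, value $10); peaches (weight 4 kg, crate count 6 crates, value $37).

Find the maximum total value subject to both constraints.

$54

Feasible sets respecting both limits:
- lemons+peaches: weight 10, crate count 12, value 54
- figs+peaches: weight 16, crate count 12, value 52
- quinces+peaches: weight 9, crate count 10, value 47
Best: $54.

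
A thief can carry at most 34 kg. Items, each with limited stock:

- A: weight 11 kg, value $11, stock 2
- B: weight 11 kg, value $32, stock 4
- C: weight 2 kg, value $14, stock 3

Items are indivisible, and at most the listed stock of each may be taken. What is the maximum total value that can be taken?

$106

Best selections within weight 34 and stock limits:
- 2×B + 3×C: weight 28, value 106
- 3×B: weight 33, value 96
- 2×B + 2×C: weight 26, value 92
Best: $106.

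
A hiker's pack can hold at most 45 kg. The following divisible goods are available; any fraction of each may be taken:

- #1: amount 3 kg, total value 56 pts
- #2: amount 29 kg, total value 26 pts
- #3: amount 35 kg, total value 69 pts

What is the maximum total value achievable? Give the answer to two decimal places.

Take in order of value per unit:
- #1 (56/3 per unit): all 3 → value 56, running total 56.00
- #3 (69/35 per unit): all 35 → value 69, running total 125.00
- #2 (26/29 per unit): 7 of 29 → value 7×26/29 = 6.2759, running total 131.28
Total 131.28.

131.28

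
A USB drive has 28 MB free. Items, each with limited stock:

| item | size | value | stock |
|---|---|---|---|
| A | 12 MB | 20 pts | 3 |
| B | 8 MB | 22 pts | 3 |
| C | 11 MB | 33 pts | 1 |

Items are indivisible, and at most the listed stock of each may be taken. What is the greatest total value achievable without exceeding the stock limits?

77 pts

Best selections within size 28 and stock limits:
- 2×B + 1×C: size 27, value 77
- 3×B: size 24, value 66
- 1×A + 2×B: size 28, value 64
Best: 77 pts.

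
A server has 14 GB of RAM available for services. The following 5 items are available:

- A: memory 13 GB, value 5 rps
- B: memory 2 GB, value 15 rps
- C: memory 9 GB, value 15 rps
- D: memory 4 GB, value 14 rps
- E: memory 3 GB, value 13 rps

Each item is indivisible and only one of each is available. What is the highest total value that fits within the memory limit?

This is a 0/1 knapsack; check combinations near the capacity.
- B+C+E: memory 2+9+3=14, value 15+15+13=43
- B+D+E: memory 2+4+3=9, value 15+14+13=42
- B+C: memory 2+9=11, value 15+15=30
- B+D: memory 2+4=6, value 15+14=29
- C+D: memory 9+4=13, value 15+14=29
Best: 43 rps.

43 rps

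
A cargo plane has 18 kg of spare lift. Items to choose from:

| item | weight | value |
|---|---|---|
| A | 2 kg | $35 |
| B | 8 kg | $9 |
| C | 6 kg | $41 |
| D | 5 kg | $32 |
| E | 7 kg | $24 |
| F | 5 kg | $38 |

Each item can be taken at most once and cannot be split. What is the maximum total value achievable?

$146

Check high-value combinations within 18 kg:
- A+C+D+F: weight 2+6+5+5=18, value 35+41+32+38=146
- A+C+F: weight 2+6+5=13, value 35+41+38=114
- C+D+F: weight 6+5+5=16, value 41+32+38=111
Best: $146.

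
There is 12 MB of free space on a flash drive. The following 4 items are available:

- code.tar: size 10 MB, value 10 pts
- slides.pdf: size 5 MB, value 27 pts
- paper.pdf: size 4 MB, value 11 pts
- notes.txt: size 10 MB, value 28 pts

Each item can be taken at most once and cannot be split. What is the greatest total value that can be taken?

Check high-value combinations within 12 MB:
- slides.pdf+paper.pdf: size 5+4=9, value 27+11=38
- notes.txt: size 10, value 28
- slides.pdf: size 5, value 27
- paper.pdf: size 4, value 11
- code.tar: size 10, value 10
Best: 38 pts.

38 pts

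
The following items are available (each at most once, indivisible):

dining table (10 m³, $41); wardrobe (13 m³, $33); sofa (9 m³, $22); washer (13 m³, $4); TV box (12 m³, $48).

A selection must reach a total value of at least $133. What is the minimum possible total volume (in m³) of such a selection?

Subsets with value ≥ 133, sorted by total volume:
- dining table+wardrobe+sofa+TV box: volume 44, value 144
- dining table+wardrobe+sofa+washer+TV box: volume 57, value 148
Minimum volume: 44 m³.

44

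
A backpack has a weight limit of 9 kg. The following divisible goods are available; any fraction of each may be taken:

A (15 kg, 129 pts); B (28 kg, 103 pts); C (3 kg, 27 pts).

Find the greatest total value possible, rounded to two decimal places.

78.60

Take in order of value per unit:
- C (27/3 per unit): all 3 → value 27, running total 27.00
- A (129/15 per unit): 6 of 15 → value 6×129/15 = 51.6000, running total 78.60
Total 78.60.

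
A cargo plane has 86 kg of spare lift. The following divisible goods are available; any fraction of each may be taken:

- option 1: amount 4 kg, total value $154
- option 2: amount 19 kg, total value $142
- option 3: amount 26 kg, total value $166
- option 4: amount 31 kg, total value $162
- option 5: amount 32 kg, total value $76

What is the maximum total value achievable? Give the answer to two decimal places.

Take in order of value per unit:
- option 1 (154/4 per unit): all 4 → value 154, running total 154.00
- option 2 (142/19 per unit): all 19 → value 142, running total 296.00
- option 3 (166/26 per unit): all 26 → value 166, running total 462.00
- option 4 (162/31 per unit): all 31 → value 162, running total 624.00
- option 5 (76/32 per unit): 6 of 32 → value 6×76/32 = 14.2500, running total 638.25
Total 638.25.

638.25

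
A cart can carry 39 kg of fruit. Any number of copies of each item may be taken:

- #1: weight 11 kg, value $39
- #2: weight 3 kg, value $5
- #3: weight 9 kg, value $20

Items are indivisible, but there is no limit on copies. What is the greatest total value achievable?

$127

Best value-per-unit is #1 at 39/11; filling with it alone gives 3×39 = 117.
Optimal mix: 3×#1 + 2×#2 → weight 39, value 127.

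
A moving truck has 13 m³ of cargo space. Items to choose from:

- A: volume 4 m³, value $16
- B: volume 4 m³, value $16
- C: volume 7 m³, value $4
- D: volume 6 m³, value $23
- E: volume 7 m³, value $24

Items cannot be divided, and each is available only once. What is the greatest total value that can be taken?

$47

Check high-value combinations within 13 m³:
- D+E: volume 6+7=13, value 23+24=47
- A+E: volume 4+7=11, value 16+24=40
- B+E: volume 4+7=11, value 16+24=40
- A+D: volume 4+6=10, value 16+23=39
Best: $47.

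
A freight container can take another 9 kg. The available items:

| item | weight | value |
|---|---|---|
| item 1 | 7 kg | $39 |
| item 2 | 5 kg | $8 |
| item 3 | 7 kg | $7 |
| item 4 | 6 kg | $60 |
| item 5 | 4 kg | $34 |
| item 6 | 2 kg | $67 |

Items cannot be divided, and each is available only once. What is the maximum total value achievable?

Check high-value combinations within 9 kg:
- item 4+item 6: weight 6+2=8, value 60+67=127
- item 1+item 6: weight 7+2=9, value 39+67=106
- item 5+item 6: weight 4+2=6, value 34+67=101
Best: $127.

$127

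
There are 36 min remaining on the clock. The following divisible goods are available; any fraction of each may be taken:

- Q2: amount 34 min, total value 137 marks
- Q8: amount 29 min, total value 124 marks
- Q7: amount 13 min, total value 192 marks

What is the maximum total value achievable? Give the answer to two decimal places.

Take in order of value per unit:
- Q7 (192/13 per unit): all 13 → value 192, running total 192.00
- Q8 (124/29 per unit): 23 of 29 → value 23×124/29 = 98.3448, running total 290.34
Total 290.34.

290.34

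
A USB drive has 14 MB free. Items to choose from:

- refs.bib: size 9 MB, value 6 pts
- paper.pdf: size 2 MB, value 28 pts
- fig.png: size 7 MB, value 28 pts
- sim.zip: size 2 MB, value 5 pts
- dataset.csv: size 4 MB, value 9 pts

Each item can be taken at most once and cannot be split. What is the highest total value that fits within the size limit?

This is a 0/1 knapsack; check combinations near the capacity.
- paper.pdf+fig.png+dataset.csv: size 2+7+4=13, value 28+28+9=65
- paper.pdf+fig.png+sim.zip: size 2+7+2=11, value 28+28+5=61
- paper.pdf+fig.png: size 2+7=9, value 28+28=56
Best: 65 pts.

65 pts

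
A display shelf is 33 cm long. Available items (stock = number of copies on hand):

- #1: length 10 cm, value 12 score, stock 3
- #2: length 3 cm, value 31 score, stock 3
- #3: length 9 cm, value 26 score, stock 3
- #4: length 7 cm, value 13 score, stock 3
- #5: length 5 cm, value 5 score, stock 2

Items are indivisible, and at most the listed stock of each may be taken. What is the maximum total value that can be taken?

Best selections within length 33 and stock limits:
- 3×#2 + 2×#3 + 1×#5: length 32, value 150
- 3×#2 + 2×#3: length 27, value 145
- 3×#2 + 1×#3 + 2×#4: length 32, value 145
- 2×#2 + 3×#3: length 33, value 140
Best: 150 score.

150 score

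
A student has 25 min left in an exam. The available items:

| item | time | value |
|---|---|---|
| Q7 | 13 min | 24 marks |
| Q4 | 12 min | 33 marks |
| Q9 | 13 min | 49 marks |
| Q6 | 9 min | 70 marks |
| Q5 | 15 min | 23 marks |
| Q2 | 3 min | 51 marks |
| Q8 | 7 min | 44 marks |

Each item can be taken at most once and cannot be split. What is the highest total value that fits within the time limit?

170 marks

Check high-value combinations within 25 min:
- Q9+Q6+Q2: time 13+9+3=25, value 49+70+51=170
- Q6+Q2+Q8: time 9+3+7=19, value 70+51+44=165
- Q4+Q6+Q2: time 12+9+3=24, value 33+70+51=154
Best: 170 marks.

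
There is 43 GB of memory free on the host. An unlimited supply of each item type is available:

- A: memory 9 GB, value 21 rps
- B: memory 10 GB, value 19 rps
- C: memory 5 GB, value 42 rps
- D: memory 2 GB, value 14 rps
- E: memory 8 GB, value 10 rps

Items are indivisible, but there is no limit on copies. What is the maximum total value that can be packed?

350 rps

Best value-per-unit is C at 42/5; filling with it alone gives 8×42 = 336.
Optimal mix: 8×C + 1×D → memory 42, value 350.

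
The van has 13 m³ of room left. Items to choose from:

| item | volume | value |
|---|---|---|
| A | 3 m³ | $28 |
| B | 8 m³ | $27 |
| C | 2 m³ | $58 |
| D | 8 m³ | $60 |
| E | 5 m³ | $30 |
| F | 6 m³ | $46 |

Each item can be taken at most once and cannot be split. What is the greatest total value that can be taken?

Check high-value combinations within 13 m³:
- A+C+D: volume 3+2+8=13, value 28+58+60=146
- C+E+F: volume 2+5+6=13, value 58+30+46=134
- A+C+F: volume 3+2+6=11, value 28+58+46=132
Best: $146.

$146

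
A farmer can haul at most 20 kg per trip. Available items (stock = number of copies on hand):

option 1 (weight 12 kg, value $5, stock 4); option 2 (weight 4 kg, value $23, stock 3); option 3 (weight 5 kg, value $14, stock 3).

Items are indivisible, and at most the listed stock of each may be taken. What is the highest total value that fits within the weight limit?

Best selections within weight 20 and stock limits:
- 3×option 2 + 1×option 3: weight 17, value 83
- 2×option 2 + 2×option 3: weight 18, value 74
- 3×option 2: weight 12, value 69
Best: $83.

$83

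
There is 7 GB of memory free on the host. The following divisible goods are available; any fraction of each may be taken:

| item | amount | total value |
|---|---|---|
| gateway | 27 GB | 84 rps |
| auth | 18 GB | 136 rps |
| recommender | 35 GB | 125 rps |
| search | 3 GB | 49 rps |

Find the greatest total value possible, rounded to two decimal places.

Take in order of value per unit:
- search (49/3 per unit): all 3 → value 49, running total 49.00
- auth (136/18 per unit): 4 of 18 → value 4×136/18 = 30.2222, running total 79.22
Total 79.22.

79.22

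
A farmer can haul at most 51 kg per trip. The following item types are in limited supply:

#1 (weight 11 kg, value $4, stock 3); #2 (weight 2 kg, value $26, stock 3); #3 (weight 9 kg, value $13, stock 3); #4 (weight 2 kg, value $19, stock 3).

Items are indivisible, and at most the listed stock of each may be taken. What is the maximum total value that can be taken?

Top feasible selections:
- 1×#1 + 3×#2 + 3×#3 + 3×#4: weight 50, value 178
- 3×#2 + 3×#3 + 3×#4: weight 39, value 174
Best: $178.

$178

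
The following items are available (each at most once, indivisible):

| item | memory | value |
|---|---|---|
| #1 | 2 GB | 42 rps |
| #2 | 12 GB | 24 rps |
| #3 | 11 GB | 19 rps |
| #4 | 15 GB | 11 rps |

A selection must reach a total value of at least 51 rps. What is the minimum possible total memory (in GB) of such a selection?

13

Subsets with value ≥ 51, sorted by total memory:
- #1+#3: memory 13, value 61
- #1+#2: memory 14, value 66
- #1+#4: memory 17, value 53
Minimum memory: 13 GB.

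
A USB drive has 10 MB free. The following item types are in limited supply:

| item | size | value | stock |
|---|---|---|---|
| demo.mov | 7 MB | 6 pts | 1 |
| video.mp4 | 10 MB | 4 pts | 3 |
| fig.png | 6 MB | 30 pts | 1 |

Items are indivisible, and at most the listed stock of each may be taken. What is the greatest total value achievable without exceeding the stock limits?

30 pts

Top feasible selections:
- 1×fig.png: size 6, value 30
- 1×demo.mov: size 7, value 6
Best: 30 pts.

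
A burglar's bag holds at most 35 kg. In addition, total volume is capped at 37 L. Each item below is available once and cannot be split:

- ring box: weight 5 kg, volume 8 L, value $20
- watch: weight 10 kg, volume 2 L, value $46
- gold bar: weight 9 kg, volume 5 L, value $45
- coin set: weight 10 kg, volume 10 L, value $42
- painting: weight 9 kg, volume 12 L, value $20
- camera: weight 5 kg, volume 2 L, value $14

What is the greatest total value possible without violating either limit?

$153

Feasible sets respecting both limits:
- ring box+watch+gold bar+coin set: weight 34, volume 25, value 153
- watch+gold bar+coin set+camera: weight 34, volume 19, value 147
- watch+gold bar+coin set: weight 29, volume 17, value 133
- ring box+watch+gold bar+painting: weight 33, volume 27, value 131
Best: $153.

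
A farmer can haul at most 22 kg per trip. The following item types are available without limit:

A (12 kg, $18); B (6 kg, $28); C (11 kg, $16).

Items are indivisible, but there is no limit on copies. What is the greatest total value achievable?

Best value-per-unit is B at 28/6, and filling with it alone uses weight 3×6=18. No mix of the others beats 3×28 = 84.

$84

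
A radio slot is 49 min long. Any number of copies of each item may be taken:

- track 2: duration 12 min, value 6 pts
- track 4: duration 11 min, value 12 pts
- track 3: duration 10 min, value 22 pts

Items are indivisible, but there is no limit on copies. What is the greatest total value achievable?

Best value-per-unit is track 3 at 22/10, and filling with it alone uses duration 4×10=40. No mix of the others beats 4×22 = 88.

88 pts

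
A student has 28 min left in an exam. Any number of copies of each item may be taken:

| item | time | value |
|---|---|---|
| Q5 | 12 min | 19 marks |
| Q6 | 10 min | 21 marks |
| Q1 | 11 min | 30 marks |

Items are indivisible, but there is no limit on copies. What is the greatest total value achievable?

Best value-per-unit is Q1 at 30/11, and filling with it alone uses time 2×11=22. No mix of the others beats 2×30 = 60.

60 marks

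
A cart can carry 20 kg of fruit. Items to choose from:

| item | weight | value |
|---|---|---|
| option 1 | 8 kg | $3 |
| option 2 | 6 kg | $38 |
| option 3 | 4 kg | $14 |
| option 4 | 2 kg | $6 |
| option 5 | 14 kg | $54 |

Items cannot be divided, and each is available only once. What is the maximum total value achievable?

This is a 0/1 knapsack; check combinations near the capacity.
- option 2+option 5: weight 6+14=20, value 38+54=92
- option 3+option 4+option 5: weight 4+2+14=20, value 14+6+54=74
- option 3+option 5: weight 4+14=18, value 14+54=68
- option 1+option 2+option 3+option 4: weight 8+6+4+2=20, value 3+38+14+6=61
Best: $92.

$92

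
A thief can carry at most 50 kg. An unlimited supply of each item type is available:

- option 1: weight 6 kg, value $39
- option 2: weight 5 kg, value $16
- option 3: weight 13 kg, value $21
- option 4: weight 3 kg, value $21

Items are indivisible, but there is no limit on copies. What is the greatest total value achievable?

Best value-per-unit is option 4 at 21/3, and filling with it alone uses weight 16×3=48. No mix of the others beats 16×21 = 336.

$336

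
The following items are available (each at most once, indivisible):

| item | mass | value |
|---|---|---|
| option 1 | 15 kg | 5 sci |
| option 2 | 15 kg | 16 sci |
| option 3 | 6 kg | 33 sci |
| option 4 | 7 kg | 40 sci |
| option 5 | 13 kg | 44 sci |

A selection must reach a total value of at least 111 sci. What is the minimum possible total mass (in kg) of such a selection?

Subsets with value ≥ 111, sorted by total mass:
- option 3+option 4+option 5: mass 26, value 117
- option 2+option 3+option 4+option 5: mass 41, value 133
- option 1+option 3+option 4+option 5: mass 41, value 122
- option 1+option 2+option 3+option 4+option 5: mass 56, value 138
Minimum mass: 26 kg.

26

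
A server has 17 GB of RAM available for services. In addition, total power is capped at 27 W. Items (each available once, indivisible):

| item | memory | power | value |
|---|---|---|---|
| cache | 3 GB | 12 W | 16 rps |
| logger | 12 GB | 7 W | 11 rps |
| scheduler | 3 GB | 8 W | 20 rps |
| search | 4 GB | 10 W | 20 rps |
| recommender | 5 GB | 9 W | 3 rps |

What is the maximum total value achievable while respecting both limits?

Feasible sets respecting both limits:
- scheduler+search+recommender: memory 12, power 27, value 43
- scheduler+search: memory 7, power 18, value 40
- cache+scheduler: memory 6, power 20, value 36
- cache+search: memory 7, power 22, value 36
Best: 43 rps.

43 rps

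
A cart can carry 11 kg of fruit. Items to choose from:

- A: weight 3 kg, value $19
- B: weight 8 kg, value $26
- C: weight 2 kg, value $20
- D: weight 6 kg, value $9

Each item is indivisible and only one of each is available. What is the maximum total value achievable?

Check high-value combinations within 11 kg:
- A+C+D: weight 3+2+6=11, value 19+20+9=48
- B+C: weight 8+2=10, value 26+20=46
- A+B: weight 3+8=11, value 19+26=45
Best: $48.

$48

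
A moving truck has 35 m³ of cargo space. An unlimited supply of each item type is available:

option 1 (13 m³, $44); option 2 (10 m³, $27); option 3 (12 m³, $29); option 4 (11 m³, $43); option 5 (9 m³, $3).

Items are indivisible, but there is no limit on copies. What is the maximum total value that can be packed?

Best value-per-unit is option 4 at 43/11; filling with it alone gives 3×43 = 129.
Optimal mix: 1×option 1 + 2×option 4 → volume 35, value 130.

$130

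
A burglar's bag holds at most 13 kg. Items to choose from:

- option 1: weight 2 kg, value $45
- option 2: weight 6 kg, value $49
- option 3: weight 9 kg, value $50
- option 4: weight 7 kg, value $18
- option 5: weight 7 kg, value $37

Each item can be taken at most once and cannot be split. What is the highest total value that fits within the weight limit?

$95

Check high-value combinations within 13 kg:
- option 1+option 3: weight 2+9=11, value 45+50=95
- option 1+option 2: weight 2+6=8, value 45+49=94
- option 2+option 5: weight 6+7=13, value 49+37=86
- option 1+option 5: weight 2+7=9, value 45+37=82
- option 2+option 4: weight 6+7=13, value 49+18=67
Best: $95.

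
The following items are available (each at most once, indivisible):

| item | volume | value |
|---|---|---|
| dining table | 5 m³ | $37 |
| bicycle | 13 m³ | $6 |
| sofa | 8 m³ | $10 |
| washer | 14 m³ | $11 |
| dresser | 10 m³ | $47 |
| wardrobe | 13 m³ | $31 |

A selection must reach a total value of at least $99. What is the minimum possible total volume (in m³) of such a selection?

Subsets with value ≥ 99, sorted by total volume:
- dining table+dresser+wardrobe: volume 28, value 115
- dining table+sofa+dresser+wardrobe: volume 36, value 125
Minimum volume: 28 m³.

28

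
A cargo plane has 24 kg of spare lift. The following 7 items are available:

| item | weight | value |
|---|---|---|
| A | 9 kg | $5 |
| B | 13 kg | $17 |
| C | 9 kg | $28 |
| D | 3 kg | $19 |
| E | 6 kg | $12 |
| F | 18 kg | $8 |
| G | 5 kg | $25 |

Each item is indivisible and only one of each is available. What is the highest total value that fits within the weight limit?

$84

This is a 0/1 knapsack; check combinations near the capacity.
- C+D+E+G: weight 9+3+6+5=23, value 28+19+12+25=84
- C+D+G: weight 9+3+5=17, value 28+19+25=72
- C+E+G: weight 9+6+5=20, value 28+12+25=65
- B+D+G: weight 13+3+5=21, value 17+19+25=61
- A+D+E+G: weight 9+3+6+5=23, value 5+19+12+25=61
Best: $84.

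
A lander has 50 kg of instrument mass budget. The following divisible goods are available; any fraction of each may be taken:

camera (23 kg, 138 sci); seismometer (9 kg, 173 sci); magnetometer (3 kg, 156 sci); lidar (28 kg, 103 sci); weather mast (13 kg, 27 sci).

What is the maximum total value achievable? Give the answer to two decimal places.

Take in order of value per unit:
- magnetometer (156/3 per unit): all 3 → value 156, running total 156.00
- seismometer (173/9 per unit): all 9 → value 173, running total 329.00
- camera (138/23 per unit): all 23 → value 138, running total 467.00
- lidar (103/28 per unit): 15 of 28 → value 15×103/28 = 55.1786, running total 522.18
Total 522.18.

522.18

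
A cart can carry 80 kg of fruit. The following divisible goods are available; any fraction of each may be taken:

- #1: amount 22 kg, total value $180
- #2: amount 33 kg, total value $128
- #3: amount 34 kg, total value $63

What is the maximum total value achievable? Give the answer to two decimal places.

354.32

Take in order of value per unit:
- #1 (180/22 per unit): all 22 → value 180, running total 180.00
- #2 (128/33 per unit): all 33 → value 128, running total 308.00
- #3 (63/34 per unit): 25 of 34 → value 25×63/34 = 46.3235, running total 354.32
Total 354.32.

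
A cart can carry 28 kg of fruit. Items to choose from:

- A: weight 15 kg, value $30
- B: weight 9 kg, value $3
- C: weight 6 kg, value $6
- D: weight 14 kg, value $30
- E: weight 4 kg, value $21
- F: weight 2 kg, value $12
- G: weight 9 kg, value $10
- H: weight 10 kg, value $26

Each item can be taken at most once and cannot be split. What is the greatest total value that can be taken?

Check high-value combinations within 28 kg:
- D+E+H: weight 14+4+10=28, value 30+21+26=77
- E+F+G+H: weight 4+2+9+10=25, value 21+12+10+26=69
- C+D+E+F: weight 6+14+4+2=26, value 6+30+21+12=69
- A+C+E+F: weight 15+6+4+2=27, value 30+6+21+12=69
Best: $77.

$77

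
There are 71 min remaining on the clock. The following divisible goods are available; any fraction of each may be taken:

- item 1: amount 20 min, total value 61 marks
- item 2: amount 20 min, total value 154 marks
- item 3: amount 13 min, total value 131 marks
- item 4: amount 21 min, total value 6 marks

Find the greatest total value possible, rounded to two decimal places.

351.14

Take in order of value per unit:
- item 3 (131/13 per unit): all 13 → value 131, running total 131.00
- item 2 (154/20 per unit): all 20 → value 154, running total 285.00
- item 1 (61/20 per unit): all 20 → value 61, running total 346.00
- item 4 (6/21 per unit): 18 of 21 → value 18×6/21 = 5.1429, running total 351.14
Total 351.14.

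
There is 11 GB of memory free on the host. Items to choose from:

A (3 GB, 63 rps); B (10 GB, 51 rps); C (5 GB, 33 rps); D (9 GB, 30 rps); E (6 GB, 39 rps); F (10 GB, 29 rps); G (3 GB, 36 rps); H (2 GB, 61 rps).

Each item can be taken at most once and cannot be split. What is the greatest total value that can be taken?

Check high-value combinations within 11 GB:
- A+E+H: memory 3+6+2=11, value 63+39+61=163
- A+G+H: memory 3+3+2=8, value 63+36+61=160
- A+C+H: memory 3+5+2=10, value 63+33+61=157
- E+G+H: memory 6+3+2=11, value 39+36+61=136
Best: 163 rps.

163 rps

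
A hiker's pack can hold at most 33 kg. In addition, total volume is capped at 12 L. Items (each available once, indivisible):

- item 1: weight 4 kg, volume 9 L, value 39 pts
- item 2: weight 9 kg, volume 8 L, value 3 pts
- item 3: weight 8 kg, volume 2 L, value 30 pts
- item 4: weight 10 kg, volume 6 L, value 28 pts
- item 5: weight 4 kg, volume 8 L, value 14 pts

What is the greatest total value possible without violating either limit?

Feasible sets respecting both limits:
- item 1+item 3: weight 12, volume 11, value 69
- item 3+item 4: weight 18, volume 8, value 58
- item 3+item 5: weight 12, volume 10, value 44
- item 1: weight 4, volume 9, value 39
Best: 69 pts.

69 pts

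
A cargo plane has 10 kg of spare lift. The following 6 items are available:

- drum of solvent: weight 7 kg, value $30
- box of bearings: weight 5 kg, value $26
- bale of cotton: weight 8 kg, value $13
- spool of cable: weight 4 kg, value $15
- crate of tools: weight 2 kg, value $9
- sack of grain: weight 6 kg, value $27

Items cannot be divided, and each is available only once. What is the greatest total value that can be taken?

Check high-value combinations within 10 kg:
- spool of cable+sack of grain: weight 4+6=10, value 15+27=42
- box of bearings+spool of cable: weight 5+4=9, value 26+15=41
- drum of solvent+crate of tools: weight 7+2=9, value 30+9=39
- crate of tools+sack of grain: weight 2+6=8, value 9+27=36
- box of bearings+crate of tools: weight 5+2=7, value 26+9=35
Best: $42.

$42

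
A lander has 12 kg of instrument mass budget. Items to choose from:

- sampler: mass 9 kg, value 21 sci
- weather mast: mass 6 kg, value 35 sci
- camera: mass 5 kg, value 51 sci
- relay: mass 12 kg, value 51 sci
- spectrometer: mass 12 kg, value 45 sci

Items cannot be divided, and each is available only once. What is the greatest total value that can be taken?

86 sci

Check high-value combinations within 12 kg:
- weather mast+camera: mass 6+5=11, value 35+51=86
- camera: mass 5, value 51
- relay: mass 12, value 51
- spectrometer: mass 12, value 45
- weather mast: mass 6, value 35
Best: 86 sci.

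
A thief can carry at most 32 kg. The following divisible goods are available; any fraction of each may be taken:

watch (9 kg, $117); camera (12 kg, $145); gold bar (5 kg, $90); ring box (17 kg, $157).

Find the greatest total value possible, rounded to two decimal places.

407.41

Take in order of value per unit:
- gold bar (90/5 per unit): all 5 → value 90, running total 90.00
- watch (117/9 per unit): all 9 → value 117, running total 207.00
- camera (145/12 per unit): all 12 → value 145, running total 352.00
- ring box (157/17 per unit): 6 of 17 → value 6×157/17 = 55.4118, running total 407.41
Total 407.41.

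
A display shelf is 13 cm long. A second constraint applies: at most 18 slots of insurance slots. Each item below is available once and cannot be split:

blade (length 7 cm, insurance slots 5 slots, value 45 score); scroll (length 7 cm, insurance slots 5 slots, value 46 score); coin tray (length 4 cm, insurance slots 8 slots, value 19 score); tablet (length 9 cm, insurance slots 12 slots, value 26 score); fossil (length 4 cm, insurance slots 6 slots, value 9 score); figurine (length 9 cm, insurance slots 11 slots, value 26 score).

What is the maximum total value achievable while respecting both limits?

65 score

Feasible sets respecting both limits:
- scroll+coin tray: length 11, insurance slots 13, value 65
- blade+coin tray: length 11, insurance slots 13, value 64
- scroll+fossil: length 11, insurance slots 11, value 55
- blade+fossil: length 11, insurance slots 11, value 54
Best: 65 score.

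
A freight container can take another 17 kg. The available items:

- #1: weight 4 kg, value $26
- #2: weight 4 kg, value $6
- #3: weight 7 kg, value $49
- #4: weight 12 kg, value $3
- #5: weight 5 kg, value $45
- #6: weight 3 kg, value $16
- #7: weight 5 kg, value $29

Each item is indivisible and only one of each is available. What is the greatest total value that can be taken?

$123

This is a 0/1 knapsack; check combinations near the capacity.
- #3+#5+#7: weight 7+5+5=17, value 49+45+29=123
- #1+#3+#5: weight 4+7+5=16, value 26+49+45=120
- #1+#5+#6+#7: weight 4+5+3+5=17, value 26+45+16+29=116
- #3+#5+#6: weight 7+5+3=15, value 49+45+16=110
Best: $123.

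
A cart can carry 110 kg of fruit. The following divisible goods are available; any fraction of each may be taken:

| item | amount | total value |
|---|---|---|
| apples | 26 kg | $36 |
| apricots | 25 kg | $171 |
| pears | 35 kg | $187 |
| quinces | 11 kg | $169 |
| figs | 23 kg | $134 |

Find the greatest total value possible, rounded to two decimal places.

683.15

Take in order of value per unit:
- quinces (169/11 per unit): all 11 → value 169, running total 169.00
- apricots (171/25 per unit): all 25 → value 171, running total 340.00
- figs (134/23 per unit): all 23 → value 134, running total 474.00
- pears (187/35 per unit): all 35 → value 187, running total 661.00
- apples (36/26 per unit): 16 of 26 → value 16×36/26 = 22.1538, running total 683.15
Total 683.15.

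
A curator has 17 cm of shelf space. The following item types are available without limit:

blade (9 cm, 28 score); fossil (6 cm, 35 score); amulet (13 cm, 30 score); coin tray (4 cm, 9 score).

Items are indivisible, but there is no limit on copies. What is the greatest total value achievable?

79 score

Best value-per-unit is fossil at 35/6; filling with it alone gives 2×35 = 70.
Optimal mix: 2×fossil + 1×coin tray → length 16, value 79.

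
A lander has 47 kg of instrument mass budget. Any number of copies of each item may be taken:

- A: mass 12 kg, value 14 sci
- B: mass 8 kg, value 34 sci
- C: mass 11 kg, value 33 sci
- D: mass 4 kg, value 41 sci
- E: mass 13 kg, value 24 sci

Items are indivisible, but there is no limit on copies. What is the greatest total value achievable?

Best value-per-unit is D at 41/4, and filling with it alone uses mass 11×4=44. No mix of the others beats 11×41 = 451.

451 sci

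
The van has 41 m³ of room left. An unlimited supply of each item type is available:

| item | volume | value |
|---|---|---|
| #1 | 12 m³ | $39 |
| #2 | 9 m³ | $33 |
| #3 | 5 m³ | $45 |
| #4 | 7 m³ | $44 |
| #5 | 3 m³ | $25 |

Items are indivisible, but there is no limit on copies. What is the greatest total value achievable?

Best value-per-unit is #3 at 45/5; filling with it alone gives 8×45 = 360.
Optimal mix: 7×#3 + 2×#5 → volume 41, value 365.

$365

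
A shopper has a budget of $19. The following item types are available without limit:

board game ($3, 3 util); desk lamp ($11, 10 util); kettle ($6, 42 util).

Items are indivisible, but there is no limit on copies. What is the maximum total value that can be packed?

Best value-per-unit is kettle at 42/6, and filling with it alone uses cost 3×6=18. No mix of the others beats 3×42 = 126.

126 util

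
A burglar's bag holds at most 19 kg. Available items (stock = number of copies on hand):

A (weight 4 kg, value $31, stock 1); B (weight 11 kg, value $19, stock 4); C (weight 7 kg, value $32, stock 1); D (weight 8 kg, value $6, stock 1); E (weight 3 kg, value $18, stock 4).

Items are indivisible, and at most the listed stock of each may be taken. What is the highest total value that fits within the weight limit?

Best selections within weight 19 and stock limits:
- 1×C + 4×E: weight 19, value 104
- 1×A + 4×E: weight 16, value 103
- 1×A + 1×C + 2×E: weight 17, value 99
- 1×C + 3×E: weight 16, value 86
Best: $104.

$104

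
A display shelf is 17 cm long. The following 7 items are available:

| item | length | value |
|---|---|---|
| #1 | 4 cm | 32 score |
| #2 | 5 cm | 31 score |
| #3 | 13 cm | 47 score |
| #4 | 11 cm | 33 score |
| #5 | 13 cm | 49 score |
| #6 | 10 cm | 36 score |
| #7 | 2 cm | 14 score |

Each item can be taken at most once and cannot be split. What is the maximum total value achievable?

82 score

Check high-value combinations within 17 cm:
- #1+#6+#7: length 4+10+2=16, value 32+36+14=82
- #1+#5: length 4+13=17, value 32+49=81
- #2+#6+#7: length 5+10+2=17, value 31+36+14=81
Best: 82 score.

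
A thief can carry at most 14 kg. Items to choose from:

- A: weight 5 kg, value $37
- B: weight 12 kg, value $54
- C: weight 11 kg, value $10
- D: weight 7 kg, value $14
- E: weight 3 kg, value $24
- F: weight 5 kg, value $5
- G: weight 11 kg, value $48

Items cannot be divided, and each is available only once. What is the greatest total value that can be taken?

Check high-value combinations within 14 kg:
- E+G: weight 3+11=14, value 24+48=72
- A+E+F: weight 5+3+5=13, value 37+24+5=66
- A+E: weight 5+3=8, value 37+24=61
- B: weight 12, value 54
- A+D: weight 5+7=12, value 37+14=51
Best: $72.

$72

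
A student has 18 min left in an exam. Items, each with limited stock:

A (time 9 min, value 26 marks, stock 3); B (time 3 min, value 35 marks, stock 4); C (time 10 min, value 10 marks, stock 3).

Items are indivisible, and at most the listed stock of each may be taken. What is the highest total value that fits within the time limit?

140 marks

Best selections within time 18 and stock limits:
- 4×B: time 12, value 140
- 1×A + 3×B: time 18, value 131
Best: 140 marks.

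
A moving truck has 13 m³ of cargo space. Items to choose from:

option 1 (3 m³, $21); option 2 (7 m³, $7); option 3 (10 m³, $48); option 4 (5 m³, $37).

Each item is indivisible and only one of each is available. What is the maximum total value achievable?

Check high-value combinations within 13 m³:
- option 1+option 3: volume 3+10=13, value 21+48=69
- option 1+option 4: volume 3+5=8, value 21+37=58
- option 3: volume 10, value 48
- option 2+option 4: volume 7+5=12, value 7+37=44
Best: $69.

$69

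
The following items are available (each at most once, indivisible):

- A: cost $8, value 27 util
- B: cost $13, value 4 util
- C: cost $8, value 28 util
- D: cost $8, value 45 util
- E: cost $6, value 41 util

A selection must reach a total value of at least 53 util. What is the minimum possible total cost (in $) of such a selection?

Subsets with value ≥ 53, sorted by total cost:
- D+E: cost 14, value 86
- C+E: cost 14, value 69
- A+E: cost 14, value 68
Minimum cost: 14 $.

14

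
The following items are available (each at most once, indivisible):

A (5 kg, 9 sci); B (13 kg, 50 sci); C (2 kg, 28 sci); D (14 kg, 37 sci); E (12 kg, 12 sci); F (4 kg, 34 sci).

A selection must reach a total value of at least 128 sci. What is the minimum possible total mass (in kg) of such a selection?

33

Subsets with value ≥ 128, sorted by total mass:
- B+C+D+F: mass 33, value 149
- A+B+C+E+F: mass 36, value 133
- A+B+D+F: mass 36, value 130
- A+B+C+D+F: mass 38, value 158
Minimum mass: 33 kg.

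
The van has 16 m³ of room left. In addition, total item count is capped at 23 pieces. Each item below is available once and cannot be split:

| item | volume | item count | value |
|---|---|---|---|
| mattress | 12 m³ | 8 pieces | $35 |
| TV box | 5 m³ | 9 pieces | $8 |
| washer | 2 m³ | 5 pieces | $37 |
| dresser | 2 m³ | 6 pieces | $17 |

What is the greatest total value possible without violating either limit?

$89

Feasible sets respecting both limits:
- mattress+washer+dresser: volume 16, item count 19, value 89
- mattress+washer: volume 14, item count 13, value 72
- TV box+washer+dresser: volume 9, item count 20, value 62
- washer+dresser: volume 4, item count 11, value 54
Best: $89.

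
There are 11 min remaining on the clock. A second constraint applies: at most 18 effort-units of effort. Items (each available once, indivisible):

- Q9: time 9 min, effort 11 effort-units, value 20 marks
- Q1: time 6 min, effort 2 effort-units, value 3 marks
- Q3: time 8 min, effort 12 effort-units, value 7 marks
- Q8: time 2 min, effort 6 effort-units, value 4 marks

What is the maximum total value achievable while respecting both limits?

24 marks

Feasible sets respecting both limits:
- Q9+Q8: time 11, effort 17, value 24
- Q9: time 9, effort 11, value 20
- Q3+Q8: time 10, effort 18, value 11
Best: 24 marks.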